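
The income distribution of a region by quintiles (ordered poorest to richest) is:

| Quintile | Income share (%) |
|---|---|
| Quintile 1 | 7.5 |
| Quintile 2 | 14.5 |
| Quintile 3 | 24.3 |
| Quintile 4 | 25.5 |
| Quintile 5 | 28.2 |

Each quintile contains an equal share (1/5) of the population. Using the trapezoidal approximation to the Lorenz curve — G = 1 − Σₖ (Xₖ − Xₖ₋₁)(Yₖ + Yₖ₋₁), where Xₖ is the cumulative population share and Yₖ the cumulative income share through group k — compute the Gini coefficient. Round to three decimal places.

Cumulative income shares Yₖ: 0.0750, 0.2200, 0.4630, 0.7180, 1.0000
Σ (Xₖ−Xₖ₋₁)(Yₖ+Yₖ₋₁) = (1/5)(0.0750+0.0000) + (1/5)(0.2200+0.0750) + (1/5)(0.4630+0.2200) + (1/5)(0.7180+0.4630) + (1/5)(1.0000+0.7180)
  = 0.0150 + 0.0590 + 0.1366 + 0.2362 + 0.3436 = 0.7904
G = 1 − 0.7904 = 0.2096

0.210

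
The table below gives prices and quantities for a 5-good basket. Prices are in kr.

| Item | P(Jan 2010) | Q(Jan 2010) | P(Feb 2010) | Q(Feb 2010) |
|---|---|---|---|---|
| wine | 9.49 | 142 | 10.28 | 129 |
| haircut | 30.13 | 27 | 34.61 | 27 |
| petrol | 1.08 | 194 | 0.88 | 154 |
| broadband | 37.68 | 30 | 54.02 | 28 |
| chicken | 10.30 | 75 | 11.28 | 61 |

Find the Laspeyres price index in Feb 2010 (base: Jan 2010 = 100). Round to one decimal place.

117.7

Laspeyres price index uses base-period quantities as weights.
ΣP(Feb 2010)·Q(Jan 2010) = 10.28×142 + 34.61×27 + 0.88×194 + 54.02×30 + 11.28×75 = 1459.76 + 934.47 + 170.72 + 1620.6 + 846 = 5031.55
ΣP(Jan 2010)·Q(Jan 2010) = 9.49×142 + 30.13×27 + 1.08×194 + 37.68×30 + 10.30×75 = 1347.58 + 813.51 + 209.52 + 1130.4 + 772.5 = 4273.51
Index = 5031.55 / 4273.51 × 100 = 117.7381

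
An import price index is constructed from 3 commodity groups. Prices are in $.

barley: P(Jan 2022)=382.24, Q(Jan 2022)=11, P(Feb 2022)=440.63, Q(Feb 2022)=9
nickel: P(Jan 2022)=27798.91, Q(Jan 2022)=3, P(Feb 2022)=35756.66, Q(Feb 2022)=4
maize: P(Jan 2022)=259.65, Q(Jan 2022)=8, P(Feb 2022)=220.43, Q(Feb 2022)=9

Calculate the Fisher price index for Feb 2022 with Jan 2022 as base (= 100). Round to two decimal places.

127.17

Laspeyres component (base-period weights):
ΣP(Feb 2022)Q(Jan 2022) = 440.63×11 + 35756.66×3 + 220.43×8 = 4846.93 + 107269.98 + 1763.44 = 113880.35
ΣP(Jan 2022)Q(Jan 2022) = 382.24×11 + 27798.91×3 + 259.65×8 = 4204.64 + 83396.73 + 2077.2 = 89678.57
L = 113880.35 / 89678.57 × 100 = 126.9873
Paasche component (current-period weights):
ΣP(Feb 2022)Q(Feb 2022) = 440.63×9 + 35756.66×4 + 220.43×9 = 3965.67 + 143026.64 + 1983.87 = 148976.18
ΣP(Jan 2022)Q(Feb 2022) = 382.24×9 + 27798.91×4 + 259.65×9 = 3440.16 + 111195.64 + 2336.85 = 116972.65
P = 148976.18 / 116972.65 × 100 = 127.3598
Fisher = √(L × P) = √(126.9873 × 127.3598) = 127.1734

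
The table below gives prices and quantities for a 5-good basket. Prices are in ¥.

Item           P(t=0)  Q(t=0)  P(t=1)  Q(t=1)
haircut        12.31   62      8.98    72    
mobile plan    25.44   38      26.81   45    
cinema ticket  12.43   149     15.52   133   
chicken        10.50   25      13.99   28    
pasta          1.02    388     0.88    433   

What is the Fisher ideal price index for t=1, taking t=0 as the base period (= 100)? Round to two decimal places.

107.05

Laspeyres component (base-period weights):
ΣP(t=1)Q(t=0) = 8.98×62 + 26.81×38 + 15.52×149 + 13.99×25 + 0.88×388 = 556.76 + 1018.78 + 2312.48 + 349.75 + 341.44 = 4579.21
ΣP(t=0)Q(t=0) = 12.31×62 + 25.44×38 + 12.43×149 + 10.50×25 + 1.02×388 = 763.22 + 966.72 + 1852.07 + 262.5 + 395.76 = 4240.27
L = 4579.21 / 4240.27 × 100 = 107.9934
Paasche component (current-period weights):
ΣP(t=1)Q(t=1) = 8.98×72 + 26.81×45 + 15.52×133 + 13.99×28 + 0.88×433 = 646.56 + 1206.45 + 2064.16 + 391.72 + 381.04 = 4689.93
ΣP(t=0)Q(t=1) = 12.31×72 + 25.44×45 + 12.43×133 + 10.50×28 + 1.02×433 = 886.32 + 1144.8 + 1653.19 + 294 + 441.66 = 4419.97
P = 4689.93 / 4419.97 × 100 = 106.1077
Fisher = √(L × P) = √(107.9934 × 106.1077) = 107.0464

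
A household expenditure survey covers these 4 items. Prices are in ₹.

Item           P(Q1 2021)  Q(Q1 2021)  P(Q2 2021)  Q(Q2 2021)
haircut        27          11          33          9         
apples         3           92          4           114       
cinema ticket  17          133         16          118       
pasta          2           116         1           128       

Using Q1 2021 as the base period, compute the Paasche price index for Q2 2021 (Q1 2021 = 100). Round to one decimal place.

97.3

Paasche price index uses current-period quantities as weights.
ΣP(Q2 2021)·Q(Q2 2021) = 33×9 + 4×114 + 16×118 + 1×128 = 297 + 456 + 1888 + 128 = 2769
ΣP(Q1 2021)·Q(Q2 2021) = 27×9 + 3×114 + 17×118 + 2×128 = 243 + 342 + 2006 + 256 = 2847
Index = 2769 / 2847 × 100 = 97.2603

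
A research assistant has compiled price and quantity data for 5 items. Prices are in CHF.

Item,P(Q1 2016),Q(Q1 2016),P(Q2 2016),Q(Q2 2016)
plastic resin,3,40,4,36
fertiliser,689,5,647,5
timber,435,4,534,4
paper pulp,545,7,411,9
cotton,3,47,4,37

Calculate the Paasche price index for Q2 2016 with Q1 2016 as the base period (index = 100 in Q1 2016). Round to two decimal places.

90.81

Paasche price index uses current-period quantities as weights.
ΣP(Q2 2016)·Q(Q2 2016) = 4×36 + 647×5 + 534×4 + 411×9 + 4×37 = 144 + 3235 + 2136 + 3699 + 148 = 9362
ΣP(Q1 2016)·Q(Q2 2016) = 3×36 + 689×5 + 435×4 + 545×9 + 3×37 = 108 + 3445 + 1740 + 4905 + 111 = 10309
Index = 9362 / 10309 × 100 = 90.8139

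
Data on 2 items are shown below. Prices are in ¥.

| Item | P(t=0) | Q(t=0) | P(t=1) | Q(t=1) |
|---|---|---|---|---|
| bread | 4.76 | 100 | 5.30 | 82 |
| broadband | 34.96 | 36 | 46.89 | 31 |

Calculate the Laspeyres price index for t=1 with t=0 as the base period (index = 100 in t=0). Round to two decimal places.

Laspeyres price index uses base-period quantities as weights.
ΣP(t=1)·Q(t=0) = 5.30×100 + 46.89×36 = 530 + 1688.04 = 2218.04
ΣP(t=0)·Q(t=0) = 4.76×100 + 34.96×36 = 476 + 1258.56 = 1734.56
Index = 2218.04 / 1734.56 × 100 = 127.8734

127.87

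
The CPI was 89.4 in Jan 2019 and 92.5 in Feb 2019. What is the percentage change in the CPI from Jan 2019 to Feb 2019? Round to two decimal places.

3.47%

Change = (92.5 − 89.4) / 89.4 × 100
       = 3.1 / 89.4 × 100 = 3.4676%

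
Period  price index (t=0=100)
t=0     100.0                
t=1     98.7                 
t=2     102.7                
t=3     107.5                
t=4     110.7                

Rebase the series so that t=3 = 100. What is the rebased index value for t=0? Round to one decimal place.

Rebased(t=0) = 100.0 / 107.5 × 100 = 93.0233

93.0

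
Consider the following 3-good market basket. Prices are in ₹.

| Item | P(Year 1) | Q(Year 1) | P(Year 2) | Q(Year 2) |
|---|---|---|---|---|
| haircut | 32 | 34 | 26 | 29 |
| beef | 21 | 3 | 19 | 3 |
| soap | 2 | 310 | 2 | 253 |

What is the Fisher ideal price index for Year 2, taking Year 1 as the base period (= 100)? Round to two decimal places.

Laspeyres component (base-period weights):
ΣP(Year 2)Q(Year 1) = 26×34 + 19×3 + 2×310 = 884 + 57 + 620 = 1561
ΣP(Year 1)Q(Year 1) = 32×34 + 21×3 + 2×310 = 1088 + 63 + 620 = 1771
L = 1561 / 1771 × 100 = 88.1423
Paasche component (current-period weights):
ΣP(Year 2)Q(Year 2) = 26×29 + 19×3 + 2×253 = 754 + 57 + 506 = 1317
ΣP(Year 1)Q(Year 2) = 32×29 + 21×3 + 2×253 = 928 + 63 + 506 = 1497
P = 1317 / 1497 × 100 = 87.9760
Fisher = √(L × P) = √(88.1423 × 87.9760) = 88.0591

88.06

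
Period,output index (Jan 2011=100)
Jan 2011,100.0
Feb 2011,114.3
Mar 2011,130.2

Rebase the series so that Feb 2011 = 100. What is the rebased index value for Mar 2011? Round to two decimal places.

113.91

Rebased(Mar 2011) = 130.2 / 114.3 × 100 = 113.9108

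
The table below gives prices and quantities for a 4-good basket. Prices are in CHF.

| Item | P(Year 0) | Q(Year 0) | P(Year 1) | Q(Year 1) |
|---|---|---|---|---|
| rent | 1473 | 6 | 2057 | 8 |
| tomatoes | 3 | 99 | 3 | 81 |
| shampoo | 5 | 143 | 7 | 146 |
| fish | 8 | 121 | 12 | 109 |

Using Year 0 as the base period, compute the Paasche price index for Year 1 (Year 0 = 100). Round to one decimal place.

139.6

Paasche price index uses current-period quantities as weights.
ΣP(Year 1)·Q(Year 1) = 2057×8 + 3×81 + 7×146 + 12×109 = 16456 + 243 + 1022 + 1308 = 19029
ΣP(Year 0)·Q(Year 1) = 1473×8 + 3×81 + 5×146 + 8×109 = 11784 + 243 + 730 + 872 = 13629
Index = 19029 / 13629 × 100 = 139.6214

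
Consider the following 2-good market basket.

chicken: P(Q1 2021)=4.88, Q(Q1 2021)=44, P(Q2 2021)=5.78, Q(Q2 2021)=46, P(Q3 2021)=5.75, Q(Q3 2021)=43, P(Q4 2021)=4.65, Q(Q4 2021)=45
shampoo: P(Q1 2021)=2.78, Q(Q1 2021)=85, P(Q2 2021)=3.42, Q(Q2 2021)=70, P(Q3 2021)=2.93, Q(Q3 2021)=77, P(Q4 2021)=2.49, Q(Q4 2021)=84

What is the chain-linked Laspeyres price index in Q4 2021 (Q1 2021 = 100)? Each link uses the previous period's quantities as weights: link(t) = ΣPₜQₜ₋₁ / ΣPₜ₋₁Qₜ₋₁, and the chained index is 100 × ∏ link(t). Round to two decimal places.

Link Q1 2021→Q2 2021:
ΣP(Q2 2021)Q(Q1 2021) = 5.78×44 + 3.42×85 = 254.32 + 290.7 = 545.02
ΣP(Q1 2021)Q(Q1 2021) = 4.88×44 + 2.78×85 = 214.72 + 236.3 = 451.02
link = 545.02/451.02 = 1.208416
Link Q2 2021→Q3 2021:
ΣP(Q3 2021)Q(Q2 2021) = 5.75×46 + 2.93×70 = 264.5 + 205.1 = 469.6
ΣP(Q2 2021)Q(Q2 2021) = 5.78×46 + 3.42×70 = 265.88 + 239.4 = 505.28
link = 469.6/505.28 = 0.929386
Link Q3 2021→Q4 2021:
ΣP(Q4 2021)Q(Q3 2021) = 4.65×43 + 2.49×77 = 199.95 + 191.73 = 391.68
ΣP(Q3 2021)Q(Q3 2021) = 5.75×43 + 2.93×77 = 247.25 + 225.61 = 472.86
link = 391.68/472.86 = 0.828321
Chained index = 100 × 1.208416 × 0.929386 × 0.828321 = 93.0275

93.03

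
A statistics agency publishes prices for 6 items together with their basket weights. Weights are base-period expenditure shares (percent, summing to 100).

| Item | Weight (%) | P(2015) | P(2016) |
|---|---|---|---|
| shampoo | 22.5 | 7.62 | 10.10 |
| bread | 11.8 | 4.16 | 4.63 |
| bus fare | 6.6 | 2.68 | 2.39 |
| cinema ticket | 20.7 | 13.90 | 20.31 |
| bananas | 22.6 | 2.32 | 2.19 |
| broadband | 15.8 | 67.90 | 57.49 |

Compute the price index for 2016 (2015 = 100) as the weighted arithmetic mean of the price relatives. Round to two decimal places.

shampoo: 22.5 × (10.10/7.62) = 22.5 × 1.325459 = 29.8228
bread: 11.8 × (4.63/4.16) = 11.8 × 1.112981 = 13.1332
bus fare: 6.6 × (2.39/2.68) = 6.6 × 0.891791 = 5.8858
cinema ticket: 20.7 × (20.31/13.90) = 20.7 × 1.461151 = 30.2458
bananas: 22.6 × (2.19/2.32) = 22.6 × 0.943966 = 21.3336
broadband: 15.8 × (57.49/67.90) = 15.8 × 0.846686 = 13.3776
Index = Σ wᵢ·(p₁ᵢ/p₀ᵢ) = 29.8228 + 13.1332 + 5.8858 + 30.2458 + 21.3336 + 13.3776 = 113.7989

113.80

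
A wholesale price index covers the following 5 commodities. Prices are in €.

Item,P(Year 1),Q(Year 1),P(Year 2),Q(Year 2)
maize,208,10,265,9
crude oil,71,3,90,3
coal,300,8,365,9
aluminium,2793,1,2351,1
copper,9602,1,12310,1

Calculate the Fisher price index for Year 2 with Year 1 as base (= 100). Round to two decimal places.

Laspeyres component (base-period weights):
ΣP(Year 2)Q(Year 1) = 265×10 + 90×3 + 365×8 + 2351×1 + 12310×1 = 2650 + 270 + 2920 + 2351 + 12310 = 20501
ΣP(Year 1)Q(Year 1) = 208×10 + 71×3 + 300×8 + 2793×1 + 9602×1 = 2080 + 213 + 2400 + 2793 + 9602 = 17088
L = 20501 / 17088 × 100 = 119.9731
Paasche component (current-period weights):
ΣP(Year 2)Q(Year 2) = 265×9 + 90×3 + 365×9 + 2351×1 + 12310×1 = 2385 + 270 + 3285 + 2351 + 12310 = 20601
ΣP(Year 1)Q(Year 2) = 208×9 + 71×3 + 300×9 + 2793×1 + 9602×1 = 1872 + 213 + 2700 + 2793 + 9602 = 17180
P = 20601 / 17180 × 100 = 119.9127
Fisher = √(L × P) = √(119.9731 × 119.9127) = 119.9429

119.94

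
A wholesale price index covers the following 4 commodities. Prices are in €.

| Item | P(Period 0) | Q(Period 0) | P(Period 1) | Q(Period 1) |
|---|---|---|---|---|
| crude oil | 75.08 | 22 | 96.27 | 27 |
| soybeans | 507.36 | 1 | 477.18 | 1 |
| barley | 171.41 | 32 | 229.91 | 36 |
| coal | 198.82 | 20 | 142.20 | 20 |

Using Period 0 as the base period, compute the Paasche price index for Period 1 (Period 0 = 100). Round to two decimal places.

Paasche price index uses current-period quantities as weights.
ΣP(Period 1)·Q(Period 1) = 96.27×27 + 477.18×1 + 229.91×36 + 142.20×20 = 2599.29 + 477.18 + 8276.76 + 2844 = 14197.23
ΣP(Period 0)·Q(Period 1) = 75.08×27 + 507.36×1 + 171.41×36 + 198.82×20 = 2027.16 + 507.36 + 6170.76 + 3976.4 = 12681.68
Index = 14197.23 / 12681.68 × 100 = 111.9507

111.95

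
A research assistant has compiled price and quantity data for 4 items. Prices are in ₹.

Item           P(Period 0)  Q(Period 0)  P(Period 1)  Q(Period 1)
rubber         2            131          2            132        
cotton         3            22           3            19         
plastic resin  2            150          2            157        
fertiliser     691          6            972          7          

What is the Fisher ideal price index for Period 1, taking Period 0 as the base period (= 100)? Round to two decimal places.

Laspeyres component (base-period weights):
ΣP(Period 1)Q(Period 0) = 2×131 + 3×22 + 2×150 + 972×6 = 262 + 66 + 300 + 5832 = 6460
ΣP(Period 0)Q(Period 0) = 2×131 + 3×22 + 2×150 + 691×6 = 262 + 66 + 300 + 4146 = 4774
L = 6460 / 4774 × 100 = 135.3163
Paasche component (current-period weights):
ΣP(Period 1)Q(Period 1) = 2×132 + 3×19 + 2×157 + 972×7 = 264 + 57 + 314 + 6804 = 7439
ΣP(Period 0)Q(Period 1) = 2×132 + 3×19 + 2×157 + 691×7 = 264 + 57 + 314 + 4837 = 5472
P = 7439 / 5472 × 100 = 135.9466
Fisher = √(L × P) = √(135.3163 × 135.9466) = 135.6311

135.63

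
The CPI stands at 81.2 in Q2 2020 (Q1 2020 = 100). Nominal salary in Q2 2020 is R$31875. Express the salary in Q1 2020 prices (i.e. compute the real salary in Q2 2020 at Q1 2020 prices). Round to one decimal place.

39254.9

Real = Nominal ÷ (Index/100) = 31875 ÷ (81.2/100)
     = 31875 ÷ 0.812 = 39254.9261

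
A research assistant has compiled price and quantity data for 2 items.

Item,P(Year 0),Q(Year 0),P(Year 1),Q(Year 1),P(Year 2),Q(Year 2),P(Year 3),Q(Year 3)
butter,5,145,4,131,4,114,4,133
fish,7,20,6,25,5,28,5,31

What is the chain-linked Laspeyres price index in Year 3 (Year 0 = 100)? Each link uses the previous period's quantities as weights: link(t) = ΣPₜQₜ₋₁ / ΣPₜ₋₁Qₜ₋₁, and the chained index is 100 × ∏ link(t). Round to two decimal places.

Link Year 0→Year 1:
ΣP(Year 1)Q(Year 0) = 4×145 + 6×20 = 580 + 120 = 700
ΣP(Year 0)Q(Year 0) = 5×145 + 7×20 = 725 + 140 = 865
link = 700/865 = 0.809249
Link Year 1→Year 2:
ΣP(Year 2)Q(Year 1) = 4×131 + 5×25 = 524 + 125 = 649
ΣP(Year 1)Q(Year 1) = 4×131 + 6×25 = 524 + 150 = 674
link = 649/674 = 0.962908
Link Year 2→Year 3:
ΣP(Year 3)Q(Year 2) = 4×114 + 5×28 = 456 + 140 = 596
ΣP(Year 2)Q(Year 2) = 4×114 + 5×28 = 456 + 140 = 596
link = 596/596 = 1.000000
Chained index = 100 × 0.809249 × 0.962908 × 1.000000 = 77.9232

77.92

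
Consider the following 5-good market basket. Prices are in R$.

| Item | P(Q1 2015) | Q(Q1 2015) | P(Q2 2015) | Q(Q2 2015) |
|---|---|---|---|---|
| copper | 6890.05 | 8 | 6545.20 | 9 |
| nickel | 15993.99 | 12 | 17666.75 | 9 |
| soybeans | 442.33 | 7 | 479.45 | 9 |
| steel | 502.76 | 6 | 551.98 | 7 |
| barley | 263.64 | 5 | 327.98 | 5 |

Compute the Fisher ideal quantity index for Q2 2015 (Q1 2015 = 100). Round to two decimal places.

83.96

Laspeyres component (base-period weights):
ΣP(Q1 2015)Q(Q2 2015) = 6890.05×9 + 15993.99×9 + 442.33×9 + 502.76×7 + 263.64×5 = 62010.45 + 143945.91 + 3980.97 + 3519.32 + 1318.2 = 214774.85
ΣP(Q1 2015)Q(Q1 2015) = 6890.05×8 + 15993.99×12 + 442.33×7 + 502.76×6 + 263.64×5 = 55120.4 + 191927.88 + 3096.31 + 3016.56 + 1318.2 = 254479.35
L = 214774.85 / 254479.35 × 100 = 84.3978
Paasche component (current-period weights):
ΣP(Q2 2015)Q(Q2 2015) = 6545.20×9 + 17666.75×9 + 479.45×9 + 551.98×7 + 327.98×5 = 58906.8 + 159000.75 + 4315.05 + 3863.86 + 1639.9 = 227726.36
ΣP(Q2 2015)Q(Q1 2015) = 6545.20×8 + 17666.75×12 + 479.45×7 + 551.98×6 + 327.98×5 = 52361.6 + 212001 + 3356.15 + 3311.88 + 1639.9 = 272670.53
P = 227726.36 / 272670.53 × 100 = 83.5170
Fisher = √(L × P) = √(84.3978 × 83.5170) = 83.9562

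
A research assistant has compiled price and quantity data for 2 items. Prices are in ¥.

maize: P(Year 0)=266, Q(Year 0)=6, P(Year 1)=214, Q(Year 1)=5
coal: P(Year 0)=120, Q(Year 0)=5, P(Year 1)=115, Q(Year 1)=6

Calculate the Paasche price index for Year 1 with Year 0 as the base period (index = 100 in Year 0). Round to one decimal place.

Paasche price index uses current-period quantities as weights.
ΣP(Year 1)·Q(Year 1) = 214×5 + 115×6 = 1070 + 690 = 1760
ΣP(Year 0)·Q(Year 1) = 266×5 + 120×6 = 1330 + 720 = 2050
Index = 1760 / 2050 × 100 = 85.8537

85.9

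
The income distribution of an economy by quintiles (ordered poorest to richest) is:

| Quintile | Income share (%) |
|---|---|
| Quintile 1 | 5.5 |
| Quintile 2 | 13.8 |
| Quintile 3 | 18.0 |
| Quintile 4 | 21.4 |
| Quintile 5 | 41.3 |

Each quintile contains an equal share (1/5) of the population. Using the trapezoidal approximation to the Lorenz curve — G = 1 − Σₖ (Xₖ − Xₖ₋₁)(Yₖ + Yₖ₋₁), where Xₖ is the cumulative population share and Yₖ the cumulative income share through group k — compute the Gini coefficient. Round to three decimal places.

0.317

Cumulative income shares Yₖ: 0.0550, 0.1930, 0.3730, 0.5870, 1.0000
Σ (Xₖ−Xₖ₋₁)(Yₖ+Yₖ₋₁) = (1/5)(0.0550+0.0000) + (1/5)(0.1930+0.0550) + (1/5)(0.3730+0.1930) + (1/5)(0.5870+0.3730) + (1/5)(1.0000+0.5870)
  = 0.0110 + 0.0496 + 0.1132 + 0.1920 + 0.3174 = 0.6832
G = 1 − 0.6832 = 0.3168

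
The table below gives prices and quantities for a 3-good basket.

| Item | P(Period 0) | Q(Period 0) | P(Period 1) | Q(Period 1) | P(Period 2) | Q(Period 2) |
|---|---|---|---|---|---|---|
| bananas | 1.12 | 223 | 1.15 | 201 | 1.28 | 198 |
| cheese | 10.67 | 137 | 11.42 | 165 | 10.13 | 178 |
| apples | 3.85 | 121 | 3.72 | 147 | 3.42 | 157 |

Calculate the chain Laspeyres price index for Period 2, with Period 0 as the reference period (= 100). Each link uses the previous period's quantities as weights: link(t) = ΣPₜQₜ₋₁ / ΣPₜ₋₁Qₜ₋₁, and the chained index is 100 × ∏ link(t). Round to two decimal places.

95.26

Link Period 0→Period 1:
ΣP(Period 1)Q(Period 0) = 1.15×223 + 11.42×137 + 3.72×121 = 256.45 + 1564.54 + 450.12 = 2271.11
ΣP(Period 0)Q(Period 0) = 1.12×223 + 10.67×137 + 3.85×121 = 249.76 + 1461.79 + 465.85 = 2177.4
link = 2271.11/2177.4 = 1.043038
Link Period 1→Period 2:
ΣP(Period 2)Q(Period 1) = 1.28×201 + 10.13×165 + 3.42×147 = 257.28 + 1671.45 + 502.74 = 2431.47
ΣP(Period 1)Q(Period 1) = 1.15×201 + 11.42×165 + 3.72×147 = 231.15 + 1884.3 + 546.84 = 2662.29
link = 2431.47/2662.29 = 0.913300
Chained index = 100 × 1.043038 × 0.913300 = 95.2606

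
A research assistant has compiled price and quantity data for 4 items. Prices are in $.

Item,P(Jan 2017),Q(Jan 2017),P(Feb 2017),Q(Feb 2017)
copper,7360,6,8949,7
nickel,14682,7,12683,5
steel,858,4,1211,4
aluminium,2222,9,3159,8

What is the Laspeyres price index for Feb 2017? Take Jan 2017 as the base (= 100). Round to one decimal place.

Laspeyres price index uses base-period quantities as weights.
ΣP(Feb 2017)·Q(Jan 2017) = 8949×6 + 12683×7 + 1211×4 + 3159×9 = 53694 + 88781 + 4844 + 28431 = 175750
ΣP(Jan 2017)·Q(Jan 2017) = 7360×6 + 14682×7 + 858×4 + 2222×9 = 44160 + 102774 + 3432 + 19998 = 170364
Index = 175750 / 170364 × 100 = 103.1615

103.2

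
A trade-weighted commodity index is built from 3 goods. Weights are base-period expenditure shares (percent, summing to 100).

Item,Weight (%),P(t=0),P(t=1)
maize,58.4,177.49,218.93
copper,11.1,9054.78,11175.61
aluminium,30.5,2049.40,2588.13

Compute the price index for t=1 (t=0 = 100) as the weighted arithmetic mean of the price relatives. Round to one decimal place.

maize: 58.4 × (218.93/177.49) = 58.4 × 1.233478 = 72.0351
copper: 11.1 × (11175.61/9054.78) = 11.1 × 1.234222 = 13.6999
aluminium: 30.5 × (2588.13/2049.40) = 30.5 × 1.262872 = 38.5176
Index = Σ wᵢ·(p₁ᵢ/p₀ᵢ) = 72.0351 + 13.6999 + 38.5176 = 124.2526

124.3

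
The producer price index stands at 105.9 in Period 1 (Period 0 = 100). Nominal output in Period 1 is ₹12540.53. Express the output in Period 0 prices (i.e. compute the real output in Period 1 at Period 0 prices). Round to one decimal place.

11841.9

Real = Nominal ÷ (Index/100) = 12540.53 ÷ (105.9/100)
     = 12540.53 ÷ 1.059 = 11841.8602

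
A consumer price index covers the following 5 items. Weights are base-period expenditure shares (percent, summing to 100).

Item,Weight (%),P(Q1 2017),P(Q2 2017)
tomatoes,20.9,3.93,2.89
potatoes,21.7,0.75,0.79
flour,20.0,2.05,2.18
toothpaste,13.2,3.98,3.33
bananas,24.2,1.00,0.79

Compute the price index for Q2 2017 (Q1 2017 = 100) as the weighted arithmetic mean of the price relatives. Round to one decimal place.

tomatoes: 20.9 × (2.89/3.93) = 20.9 × 0.735369 = 15.3692
potatoes: 21.7 × (0.79/0.75) = 21.7 × 1.053333 = 22.8573
flour: 20.0 × (2.18/2.05) = 20.0 × 1.063415 = 21.2683
toothpaste: 13.2 × (3.33/3.98) = 13.2 × 0.836683 = 11.0442
bananas: 24.2 × (0.79/1.00) = 24.2 × 0.790000 = 19.1180
Index = Σ wᵢ·(p₁ᵢ/p₀ᵢ) = 15.3692 + 22.8573 + 21.2683 + 11.0442 + 19.1180 = 89.6571

89.7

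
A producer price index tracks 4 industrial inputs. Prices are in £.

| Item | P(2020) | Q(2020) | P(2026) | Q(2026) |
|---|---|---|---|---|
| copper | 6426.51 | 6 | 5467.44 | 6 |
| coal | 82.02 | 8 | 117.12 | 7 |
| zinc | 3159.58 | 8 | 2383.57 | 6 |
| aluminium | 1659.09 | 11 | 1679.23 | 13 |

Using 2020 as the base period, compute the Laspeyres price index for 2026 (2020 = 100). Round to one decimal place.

Laspeyres price index uses base-period quantities as weights.
ΣP(2026)·Q(2020) = 5467.44×6 + 117.12×8 + 2383.57×8 + 1679.23×11 = 32804.64 + 936.96 + 19068.56 + 18471.53 = 71281.69
ΣP(2020)·Q(2020) = 6426.51×6 + 82.02×8 + 3159.58×8 + 1659.09×11 = 38559.06 + 656.16 + 25276.64 + 18249.99 = 82741.85
Index = 71281.69 / 82741.85 × 100 = 86.1495

86.1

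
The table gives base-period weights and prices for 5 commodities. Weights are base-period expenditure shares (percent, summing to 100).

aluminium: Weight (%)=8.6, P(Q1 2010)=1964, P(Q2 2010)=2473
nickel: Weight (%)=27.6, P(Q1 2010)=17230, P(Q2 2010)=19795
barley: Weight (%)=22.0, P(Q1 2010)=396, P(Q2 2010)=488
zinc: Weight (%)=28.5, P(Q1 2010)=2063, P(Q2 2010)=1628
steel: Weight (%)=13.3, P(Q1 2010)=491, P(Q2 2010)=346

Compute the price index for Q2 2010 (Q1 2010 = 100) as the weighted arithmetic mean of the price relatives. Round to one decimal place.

101.5

aluminium: 8.6 × (2473/1964) = 8.6 × 1.259165 = 10.8288
nickel: 27.6 × (19795/17230) = 27.6 × 1.148868 = 31.7088
barley: 22.0 × (488/396) = 22.0 × 1.232323 = 27.1111
zinc: 28.5 × (1628/2063) = 28.5 × 0.789142 = 22.4905
steel: 13.3 × (346/491) = 13.3 × 0.704684 = 9.3723
Index = Σ wᵢ·(p₁ᵢ/p₀ᵢ) = 10.8288 + 31.7088 + 27.1111 + 22.4905 + 9.3723 = 101.5115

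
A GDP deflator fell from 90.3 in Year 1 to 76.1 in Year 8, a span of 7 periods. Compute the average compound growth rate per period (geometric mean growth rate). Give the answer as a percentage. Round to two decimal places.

Growth factor = (76.1/90.3)^(1/7) = (0.842746)^(1/7) = 0.975855
Growth rate = 0.975855 − 1 = -0.024145 = -2.4145%

-2.41%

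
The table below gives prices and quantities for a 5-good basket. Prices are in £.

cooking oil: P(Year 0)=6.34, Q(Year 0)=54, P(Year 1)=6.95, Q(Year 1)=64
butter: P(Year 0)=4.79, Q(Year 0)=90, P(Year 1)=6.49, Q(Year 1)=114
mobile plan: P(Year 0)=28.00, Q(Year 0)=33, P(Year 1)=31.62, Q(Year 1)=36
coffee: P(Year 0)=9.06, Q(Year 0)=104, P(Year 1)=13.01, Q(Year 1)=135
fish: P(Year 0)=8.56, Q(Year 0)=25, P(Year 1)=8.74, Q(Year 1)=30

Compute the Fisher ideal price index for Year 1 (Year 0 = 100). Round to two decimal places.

125.74

Laspeyres component (base-period weights):
ΣP(Year 1)Q(Year 0) = 6.95×54 + 6.49×90 + 31.62×33 + 13.01×104 + 8.74×25 = 375.3 + 584.1 + 1043.46 + 1353.04 + 218.5 = 3574.4
ΣP(Year 0)Q(Year 0) = 6.34×54 + 4.79×90 + 28.00×33 + 9.06×104 + 8.56×25 = 342.36 + 431.1 + 924 + 942.24 + 214 = 2853.7
L = 3574.4 / 2853.7 × 100 = 125.2549
Paasche component (current-period weights):
ΣP(Year 1)Q(Year 1) = 6.95×64 + 6.49×114 + 31.62×36 + 13.01×135 + 8.74×30 = 444.8 + 739.86 + 1138.32 + 1756.35 + 262.2 = 4341.53
ΣP(Year 0)Q(Year 1) = 6.34×64 + 4.79×114 + 28.00×36 + 9.06×135 + 8.56×30 = 405.76 + 546.06 + 1008 + 1223.1 + 256.8 = 3439.72
P = 4341.53 / 3439.72 × 100 = 126.2175
Fisher = √(L × P) = √(125.2549 × 126.2175) = 125.7353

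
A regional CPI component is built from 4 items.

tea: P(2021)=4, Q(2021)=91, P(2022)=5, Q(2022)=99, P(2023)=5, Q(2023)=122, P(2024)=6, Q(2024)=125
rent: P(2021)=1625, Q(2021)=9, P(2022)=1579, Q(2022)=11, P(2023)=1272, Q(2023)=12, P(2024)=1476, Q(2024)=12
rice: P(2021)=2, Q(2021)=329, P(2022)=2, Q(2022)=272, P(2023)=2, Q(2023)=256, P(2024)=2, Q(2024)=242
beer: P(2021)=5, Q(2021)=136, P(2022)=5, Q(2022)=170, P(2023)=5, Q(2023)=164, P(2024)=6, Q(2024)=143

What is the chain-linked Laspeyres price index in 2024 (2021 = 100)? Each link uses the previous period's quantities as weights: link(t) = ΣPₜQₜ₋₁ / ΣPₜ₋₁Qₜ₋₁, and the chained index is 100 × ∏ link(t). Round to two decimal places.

93.68

Link 2021→2022:
ΣP(2022)Q(2021) = 5×91 + 1579×9 + 2×329 + 5×136 = 455 + 14211 + 658 + 680 = 16004
ΣP(2021)Q(2021) = 4×91 + 1625×9 + 2×329 + 5×136 = 364 + 14625 + 658 + 680 = 16327
link = 16004/16327 = 0.980217
Link 2022→2023:
ΣP(2023)Q(2022) = 5×99 + 1272×11 + 2×272 + 5×170 = 495 + 13992 + 544 + 850 = 15881
ΣP(2022)Q(2022) = 5×99 + 1579×11 + 2×272 + 5×170 = 495 + 17369 + 544 + 850 = 19258
link = 15881/19258 = 0.824644
Link 2023→2024:
ΣP(2024)Q(2023) = 6×122 + 1476×12 + 2×256 + 6×164 = 732 + 17712 + 512 + 984 = 19940
ΣP(2023)Q(2023) = 5×122 + 1272×12 + 2×256 + 5×164 = 610 + 15264 + 512 + 820 = 17206
link = 19940/17206 = 1.158898
Chained index = 100 × 0.980217 × 0.824644 × 1.158898 = 93.6772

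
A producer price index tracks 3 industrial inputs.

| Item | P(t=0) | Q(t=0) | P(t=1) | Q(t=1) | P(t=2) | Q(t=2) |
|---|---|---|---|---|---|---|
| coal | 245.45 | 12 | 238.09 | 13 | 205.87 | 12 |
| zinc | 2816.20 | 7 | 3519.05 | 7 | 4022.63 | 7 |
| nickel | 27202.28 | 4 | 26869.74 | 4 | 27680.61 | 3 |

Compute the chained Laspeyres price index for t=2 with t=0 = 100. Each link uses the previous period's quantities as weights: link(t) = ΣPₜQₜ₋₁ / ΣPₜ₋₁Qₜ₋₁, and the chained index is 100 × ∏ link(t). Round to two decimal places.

Link t=0→t=1:
ΣP(t=1)Q(t=0) = 238.09×12 + 3519.05×7 + 26869.74×4 = 2857.08 + 24633.35 + 107478.96 = 134969.39
ΣP(t=0)Q(t=0) = 245.45×12 + 2816.20×7 + 27202.28×4 = 2945.4 + 19713.4 + 108809.12 = 131467.92
link = 134969.39/131467.92 = 1.026634
Link t=1→t=2:
ΣP(t=2)Q(t=1) = 205.87×13 + 4022.63×7 + 27680.61×4 = 2676.31 + 28158.41 + 110722.44 = 141557.16
ΣP(t=1)Q(t=1) = 238.09×13 + 3519.05×7 + 26869.74×4 = 3095.17 + 24633.35 + 107478.96 = 135207.48
link = 141557.16/135207.48 = 1.046962
Chained index = 100 × 1.026634 × 1.046962 = 107.4847

107.48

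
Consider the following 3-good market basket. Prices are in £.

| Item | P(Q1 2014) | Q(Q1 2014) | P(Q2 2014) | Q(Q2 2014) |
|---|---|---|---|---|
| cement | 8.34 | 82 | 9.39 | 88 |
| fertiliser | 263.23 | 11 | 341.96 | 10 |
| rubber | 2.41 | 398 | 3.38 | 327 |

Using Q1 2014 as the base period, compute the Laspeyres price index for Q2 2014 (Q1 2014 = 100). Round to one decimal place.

129.5

Laspeyres price index uses base-period quantities as weights.
ΣP(Q2 2014)·Q(Q1 2014) = 9.39×82 + 341.96×11 + 3.38×398 = 769.98 + 3761.56 + 1345.24 = 5876.78
ΣP(Q1 2014)·Q(Q1 2014) = 8.34×82 + 263.23×11 + 2.41×398 = 683.88 + 2895.53 + 959.18 = 4538.59
Index = 5876.78 / 4538.59 × 100 = 129.4847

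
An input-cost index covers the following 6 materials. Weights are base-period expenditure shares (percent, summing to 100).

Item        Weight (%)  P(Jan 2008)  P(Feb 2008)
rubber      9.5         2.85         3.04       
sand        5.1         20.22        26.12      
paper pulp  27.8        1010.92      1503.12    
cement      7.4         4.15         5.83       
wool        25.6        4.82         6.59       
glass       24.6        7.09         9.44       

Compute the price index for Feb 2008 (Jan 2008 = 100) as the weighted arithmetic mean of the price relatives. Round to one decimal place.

136.2

rubber: 9.5 × (3.04/2.85) = 9.5 × 1.066667 = 10.1333
sand: 5.1 × (26.12/20.22) = 5.1 × 1.291790 = 6.5881
paper pulp: 27.8 × (1503.12/1010.92) = 27.8 × 1.486883 = 41.3354
cement: 7.4 × (5.83/4.15) = 7.4 × 1.404819 = 10.3957
wool: 25.6 × (6.59/4.82) = 25.6 × 1.367220 = 35.0008
glass: 24.6 × (9.44/7.09) = 24.6 × 1.331453 = 32.7537
Index = Σ wᵢ·(p₁ᵢ/p₀ᵢ) = 10.1333 + 6.5881 + 41.3354 + 10.3957 + 35.0008 + 32.7537 = 136.2070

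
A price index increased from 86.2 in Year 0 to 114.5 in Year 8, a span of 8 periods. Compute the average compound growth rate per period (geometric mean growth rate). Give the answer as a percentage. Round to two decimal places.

3.61%

Growth factor = (114.5/86.2)^(1/8) = (1.328306)^(1/8) = 1.036125
Growth rate = 1.036125 − 1 = 0.036125 = 3.6125%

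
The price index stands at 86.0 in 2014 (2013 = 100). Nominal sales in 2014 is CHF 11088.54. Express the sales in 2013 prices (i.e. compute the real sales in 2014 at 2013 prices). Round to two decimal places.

12893.65

Real = Nominal ÷ (Index/100) = 11088.54 ÷ (86.0/100)
     = 11088.54 ÷ 0.860 = 12893.6512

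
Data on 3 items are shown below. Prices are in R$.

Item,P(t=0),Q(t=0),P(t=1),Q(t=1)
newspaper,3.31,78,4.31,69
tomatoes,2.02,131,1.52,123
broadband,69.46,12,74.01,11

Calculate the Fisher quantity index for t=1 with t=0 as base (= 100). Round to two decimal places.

Laspeyres component (base-period weights):
ΣP(t=0)Q(t=1) = 3.31×69 + 2.02×123 + 69.46×11 = 228.39 + 248.46 + 764.06 = 1240.91
ΣP(t=0)Q(t=0) = 3.31×78 + 2.02×131 + 69.46×12 = 258.18 + 264.62 + 833.52 = 1356.32
L = 1240.91 / 1356.32 × 100 = 91.4909
Paasche component (current-period weights):
ΣP(t=1)Q(t=1) = 4.31×69 + 1.52×123 + 74.01×11 = 297.39 + 186.96 + 814.11 = 1298.46
ΣP(t=1)Q(t=0) = 4.31×78 + 1.52×131 + 74.01×12 = 336.18 + 199.12 + 888.12 = 1423.42
P = 1298.46 / 1423.42 × 100 = 91.2211
Fisher = √(L × P) = √(91.4909 × 91.2211) = 91.3559

91.36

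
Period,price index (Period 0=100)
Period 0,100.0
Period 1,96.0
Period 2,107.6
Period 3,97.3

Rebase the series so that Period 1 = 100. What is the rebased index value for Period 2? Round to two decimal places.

Rebased(Period 2) = 107.6 / 96.0 × 100 = 112.0833

112.08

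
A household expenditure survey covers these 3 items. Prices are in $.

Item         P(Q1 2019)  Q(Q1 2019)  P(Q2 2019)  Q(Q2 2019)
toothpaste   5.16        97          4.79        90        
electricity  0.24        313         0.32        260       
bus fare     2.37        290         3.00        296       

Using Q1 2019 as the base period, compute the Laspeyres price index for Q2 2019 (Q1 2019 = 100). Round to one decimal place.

113.6

Laspeyres price index uses base-period quantities as weights.
ΣP(Q2 2019)·Q(Q1 2019) = 4.79×97 + 0.32×313 + 3.00×290 = 464.63 + 100.16 + 870 = 1434.79
ΣP(Q1 2019)·Q(Q1 2019) = 5.16×97 + 0.24×313 + 2.37×290 = 500.52 + 75.12 + 687.3 = 1262.94
Index = 1434.79 / 1262.94 × 100 = 113.6071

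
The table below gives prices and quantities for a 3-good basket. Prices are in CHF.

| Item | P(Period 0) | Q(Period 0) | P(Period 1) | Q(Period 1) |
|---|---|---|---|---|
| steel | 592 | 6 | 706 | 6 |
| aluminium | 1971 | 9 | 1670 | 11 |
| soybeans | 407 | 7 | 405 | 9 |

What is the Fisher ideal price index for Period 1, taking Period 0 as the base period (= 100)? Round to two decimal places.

91.20

Laspeyres component (base-period weights):
ΣP(Period 1)Q(Period 0) = 706×6 + 1670×9 + 405×7 = 4236 + 15030 + 2835 = 22101
ΣP(Period 0)Q(Period 0) = 592×6 + 1971×9 + 407×7 = 3552 + 17739 + 2849 = 24140
L = 22101 / 24140 × 100 = 91.5534
Paasche component (current-period weights):
ΣP(Period 1)Q(Period 1) = 706×6 + 1670×11 + 405×9 = 4236 + 18370 + 3645 = 26251
ΣP(Period 0)Q(Period 1) = 592×6 + 1971×11 + 407×9 = 3552 + 21681 + 3663 = 28896
P = 26251 / 28896 × 100 = 90.8465
Fisher = √(L × P) = √(91.5534 × 90.8465) = 91.1993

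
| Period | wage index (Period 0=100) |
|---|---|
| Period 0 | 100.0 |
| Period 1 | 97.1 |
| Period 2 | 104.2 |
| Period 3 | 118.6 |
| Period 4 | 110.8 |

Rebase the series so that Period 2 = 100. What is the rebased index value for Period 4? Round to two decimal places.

106.33

Rebased(Period 4) = 110.8 / 104.2 × 100 = 106.3340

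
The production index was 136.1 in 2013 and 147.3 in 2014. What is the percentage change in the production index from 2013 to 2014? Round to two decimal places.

Change = (147.3 − 136.1) / 136.1 × 100
       = 11.2 / 136.1 × 100 = 8.2292%

8.23%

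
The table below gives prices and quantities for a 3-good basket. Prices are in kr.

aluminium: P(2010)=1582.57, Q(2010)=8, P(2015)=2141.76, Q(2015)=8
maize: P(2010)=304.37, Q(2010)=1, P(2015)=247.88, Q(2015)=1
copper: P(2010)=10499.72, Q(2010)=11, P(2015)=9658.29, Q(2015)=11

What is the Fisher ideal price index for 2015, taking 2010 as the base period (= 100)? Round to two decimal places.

Laspeyres component (base-period weights):
ΣP(2015)Q(2010) = 2141.76×8 + 247.88×1 + 9658.29×11 = 17134.08 + 247.88 + 106241.19 = 123623.15
ΣP(2010)Q(2010) = 1582.57×8 + 304.37×1 + 10499.72×11 = 12660.56 + 304.37 + 115496.92 = 128461.85
L = 123623.15 / 128461.85 × 100 = 96.2334
Paasche component (current-period weights):
ΣP(2015)Q(2015) = 2141.76×8 + 247.88×1 + 9658.29×11 = 17134.08 + 247.88 + 106241.19 = 123623.15
ΣP(2010)Q(2015) = 1582.57×8 + 304.37×1 + 10499.72×11 = 12660.56 + 304.37 + 115496.92 = 128461.85
P = 123623.15 / 128461.85 × 100 = 96.2334
Fisher = √(L × P) = √(96.2334 × 96.2334) = 96.2334

96.23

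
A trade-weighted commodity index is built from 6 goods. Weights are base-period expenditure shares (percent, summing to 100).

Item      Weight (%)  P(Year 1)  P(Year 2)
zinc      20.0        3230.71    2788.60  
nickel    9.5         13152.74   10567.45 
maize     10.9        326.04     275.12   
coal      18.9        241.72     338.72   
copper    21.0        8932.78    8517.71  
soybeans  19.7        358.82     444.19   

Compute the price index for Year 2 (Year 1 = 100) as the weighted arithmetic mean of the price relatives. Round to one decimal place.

zinc: 20.0 × (2788.60/3230.71) = 20.0 × 0.863154 = 17.2631
nickel: 9.5 × (10567.45/13152.74) = 9.5 × 0.803441 = 7.6327
maize: 10.9 × (275.12/326.04) = 10.9 × 0.843823 = 9.1977
coal: 18.9 × (338.72/241.72) = 18.9 × 1.401291 = 26.4844
copper: 21.0 × (8517.71/8932.78) = 21.0 × 0.953534 = 20.0242
soybeans: 19.7 × (444.19/358.82) = 19.7 × 1.237919 = 24.3870
Index = Σ wᵢ·(p₁ᵢ/p₀ᵢ) = 17.2631 + 7.6327 + 9.1977 + 26.4844 + 20.0242 + 24.3870 = 104.9890

105.0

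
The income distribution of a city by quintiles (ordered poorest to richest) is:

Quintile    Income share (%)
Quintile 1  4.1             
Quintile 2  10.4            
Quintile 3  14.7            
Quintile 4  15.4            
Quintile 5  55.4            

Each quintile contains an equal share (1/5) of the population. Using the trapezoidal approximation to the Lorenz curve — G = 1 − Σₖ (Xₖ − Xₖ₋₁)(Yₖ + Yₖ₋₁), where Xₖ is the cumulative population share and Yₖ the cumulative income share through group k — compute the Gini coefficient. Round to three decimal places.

0.430

Cumulative income shares Yₖ: 0.0410, 0.1450, 0.2920, 0.4460, 1.0000
Σ (Xₖ−Xₖ₋₁)(Yₖ+Yₖ₋₁) = (1/5)(0.0410+0.0000) + (1/5)(0.1450+0.0410) + (1/5)(0.2920+0.1450) + (1/5)(0.4460+0.2920) + (1/5)(1.0000+0.4460)
  = 0.0082 + 0.0372 + 0.0874 + 0.1476 + 0.2892 = 0.5696
G = 1 − 0.5696 = 0.4304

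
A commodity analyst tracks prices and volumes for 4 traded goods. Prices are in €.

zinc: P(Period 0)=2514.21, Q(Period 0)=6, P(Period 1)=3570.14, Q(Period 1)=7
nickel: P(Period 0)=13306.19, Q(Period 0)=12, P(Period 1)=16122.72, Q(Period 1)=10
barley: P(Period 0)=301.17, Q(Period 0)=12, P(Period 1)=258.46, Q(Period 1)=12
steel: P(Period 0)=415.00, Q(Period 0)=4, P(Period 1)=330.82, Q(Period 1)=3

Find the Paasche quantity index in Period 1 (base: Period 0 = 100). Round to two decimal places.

86.77

Paasche quantity index uses current-period prices as weights.
ΣP(Period 1)·Q(Period 1) = 3570.14×7 + 16122.72×10 + 258.46×12 + 330.82×3 = 24990.98 + 161227.2 + 3101.52 + 992.46 = 190312.16
ΣP(Period 1)·Q(Period 0) = 3570.14×6 + 16122.72×12 + 258.46×12 + 330.82×4 = 21420.84 + 193472.64 + 3101.52 + 1323.28 = 219318.28
Index = 190312.16 / 219318.28 × 100 = 86.7744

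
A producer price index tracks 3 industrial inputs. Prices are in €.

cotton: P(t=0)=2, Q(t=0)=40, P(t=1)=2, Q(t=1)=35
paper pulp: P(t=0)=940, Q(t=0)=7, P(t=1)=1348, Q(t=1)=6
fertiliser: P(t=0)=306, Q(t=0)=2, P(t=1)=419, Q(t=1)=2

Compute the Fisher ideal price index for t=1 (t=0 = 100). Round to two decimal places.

Laspeyres component (base-period weights):
ΣP(t=1)Q(t=0) = 2×40 + 1348×7 + 419×2 = 80 + 9436 + 838 = 10354
ΣP(t=0)Q(t=0) = 2×40 + 940×7 + 306×2 = 80 + 6580 + 612 = 7272
L = 10354 / 7272 × 100 = 142.3817
Paasche component (current-period weights):
ΣP(t=1)Q(t=1) = 2×35 + 1348×6 + 419×2 = 70 + 8088 + 838 = 8996
ΣP(t=0)Q(t=1) = 2×35 + 940×6 + 306×2 = 70 + 5640 + 612 = 6322
P = 8996 / 6322 × 100 = 142.2967
Fisher = √(L × P) = √(142.3817 × 142.2967) = 142.3392

142.34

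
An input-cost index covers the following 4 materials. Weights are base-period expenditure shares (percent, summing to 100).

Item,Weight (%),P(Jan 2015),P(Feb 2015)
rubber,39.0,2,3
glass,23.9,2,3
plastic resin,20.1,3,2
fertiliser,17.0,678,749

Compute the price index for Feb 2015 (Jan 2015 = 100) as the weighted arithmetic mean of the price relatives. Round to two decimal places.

rubber: 39.0 × (3/2) = 39.0 × 1.500000 = 58.5000
glass: 23.9 × (3/2) = 23.9 × 1.500000 = 35.8500
plastic resin: 20.1 × (2/3) = 20.1 × 0.666667 = 13.4000
fertiliser: 17.0 × (749/678) = 17.0 × 1.104720 = 18.7802
Index = Σ wᵢ·(p₁ᵢ/p₀ᵢ) = 58.5000 + 35.8500 + 13.4000 + 18.7802 = 126.5302

126.53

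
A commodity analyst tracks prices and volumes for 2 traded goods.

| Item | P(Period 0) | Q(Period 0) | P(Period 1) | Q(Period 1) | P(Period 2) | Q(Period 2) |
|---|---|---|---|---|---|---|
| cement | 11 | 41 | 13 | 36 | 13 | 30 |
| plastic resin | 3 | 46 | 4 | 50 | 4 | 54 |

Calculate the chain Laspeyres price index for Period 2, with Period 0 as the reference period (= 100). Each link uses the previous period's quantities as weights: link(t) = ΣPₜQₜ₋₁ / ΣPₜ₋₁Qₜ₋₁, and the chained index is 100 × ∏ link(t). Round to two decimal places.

121.73

Link Period 0→Period 1:
ΣP(Period 1)Q(Period 0) = 13×41 + 4×46 = 533 + 184 = 717
ΣP(Period 0)Q(Period 0) = 11×41 + 3×46 = 451 + 138 = 589
link = 717/589 = 1.217317
Link Period 1→Period 2:
ΣP(Period 2)Q(Period 1) = 13×36 + 4×50 = 468 + 200 = 668
ΣP(Period 1)Q(Period 1) = 13×36 + 4×50 = 468 + 200 = 668
link = 668/668 = 1.000000
Chained index = 100 × 1.217317 × 1.000000 = 121.7317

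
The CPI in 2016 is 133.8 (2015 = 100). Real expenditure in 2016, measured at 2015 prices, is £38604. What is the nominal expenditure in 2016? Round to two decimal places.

51652.15

Nominal = Real × (Index/100) = 38604 × (133.8/100)
        = 38604 × 1.338 = 51652.1520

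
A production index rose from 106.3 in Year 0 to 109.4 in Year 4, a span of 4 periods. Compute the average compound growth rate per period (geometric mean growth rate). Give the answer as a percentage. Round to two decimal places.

0.72%

Growth factor = (109.4/106.3)^(1/4) = (1.029163)^(1/4) = 1.007212
Growth rate = 1.007212 − 1 = 0.007212 = 0.7212%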